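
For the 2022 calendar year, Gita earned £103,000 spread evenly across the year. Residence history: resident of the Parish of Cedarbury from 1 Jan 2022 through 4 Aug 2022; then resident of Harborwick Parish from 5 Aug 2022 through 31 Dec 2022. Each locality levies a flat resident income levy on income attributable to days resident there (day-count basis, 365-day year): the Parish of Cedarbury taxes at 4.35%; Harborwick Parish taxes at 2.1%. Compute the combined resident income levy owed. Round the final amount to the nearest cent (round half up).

£3,534.45

The Parish of Cedarbury, 1 Jan – 4 Aug 2022: 216 days → £103,000 × 4.35% × 216/365 = £2,651.4740
Harborwick Parish, 5 Aug – 31 Dec 2022: 149 days → £103,000 × 2.1% × 149/365 = £882.9781
Total = £3,534.4521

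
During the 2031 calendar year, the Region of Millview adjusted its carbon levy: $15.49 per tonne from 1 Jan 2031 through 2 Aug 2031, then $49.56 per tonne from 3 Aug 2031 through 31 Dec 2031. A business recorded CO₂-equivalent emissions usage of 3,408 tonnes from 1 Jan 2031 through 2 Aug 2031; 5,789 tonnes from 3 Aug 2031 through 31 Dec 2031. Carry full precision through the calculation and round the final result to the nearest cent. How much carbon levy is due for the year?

$339,692.76

1 Jan – 2 Aug 2031: 3,408 tonnes at $15.49/tonne → $52,789.92
3 Aug – 31 Dec 2031: 5,789 tonnes at $49.56/tonne → $286,902.84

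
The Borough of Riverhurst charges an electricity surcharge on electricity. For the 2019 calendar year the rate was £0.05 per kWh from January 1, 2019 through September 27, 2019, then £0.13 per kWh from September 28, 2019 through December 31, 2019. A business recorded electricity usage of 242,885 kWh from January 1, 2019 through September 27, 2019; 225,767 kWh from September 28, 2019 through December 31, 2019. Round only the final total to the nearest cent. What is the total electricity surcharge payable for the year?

January 1 – September 27, 2019: 242,885 kWh at £0.05/kWh → £12144.25
September 28 – December 31, 2019: 225,767 kWh at £0.13/kWh → £29349.71

£41493.96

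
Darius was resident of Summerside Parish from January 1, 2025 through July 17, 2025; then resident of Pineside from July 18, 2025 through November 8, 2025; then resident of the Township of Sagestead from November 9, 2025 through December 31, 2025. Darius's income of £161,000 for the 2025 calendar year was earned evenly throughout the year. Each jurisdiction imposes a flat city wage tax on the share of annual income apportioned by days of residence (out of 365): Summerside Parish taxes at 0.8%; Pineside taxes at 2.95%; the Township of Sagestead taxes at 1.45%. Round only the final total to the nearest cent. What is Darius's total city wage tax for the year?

Summerside Parish, January 1 – July 17, 2025: 198 days → £161,000 × 0.8% × 198/365 = £698.6959
Pineside, July 18 – November 8, 2025: 114 days → £161,000 × 2.95% × 114/365 = £1,483.4055
The Township of Sagestead, November 9 – December 31, 2025: 53 days → £161,000 × 1.45% × 53/365 = £338.9822
Total = £2,521.0836

£2,521.08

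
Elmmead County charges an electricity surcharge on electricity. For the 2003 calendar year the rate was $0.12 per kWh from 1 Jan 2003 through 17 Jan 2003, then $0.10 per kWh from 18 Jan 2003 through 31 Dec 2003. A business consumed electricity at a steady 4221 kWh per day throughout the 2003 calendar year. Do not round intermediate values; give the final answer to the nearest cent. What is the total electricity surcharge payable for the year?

1 Jan – 17 Jan 2003: 17 days × 4221 kWh/day = 71,757 kWh at $0.12/kWh → $8610.84
18 Jan – 31 Dec 2003: 348 days × 4221 kWh/day = 1,468,908 kWh at $0.10/kWh → $146890.80

$155501.64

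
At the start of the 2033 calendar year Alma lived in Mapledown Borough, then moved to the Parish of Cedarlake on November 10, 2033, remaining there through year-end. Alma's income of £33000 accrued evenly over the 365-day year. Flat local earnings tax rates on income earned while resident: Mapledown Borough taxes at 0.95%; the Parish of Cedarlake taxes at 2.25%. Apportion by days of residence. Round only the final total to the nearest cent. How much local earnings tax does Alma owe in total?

£374.62

Mapledown Borough, January 1 – November 9, 2033: 313 days → £33000 × 0.95% × 313/365 = £268.8370
The Parish of Cedarlake, November 10 – December 31, 2033: 52 days → £33000 × 2.25% × 52/365 = £105.7808
Total = £374.6178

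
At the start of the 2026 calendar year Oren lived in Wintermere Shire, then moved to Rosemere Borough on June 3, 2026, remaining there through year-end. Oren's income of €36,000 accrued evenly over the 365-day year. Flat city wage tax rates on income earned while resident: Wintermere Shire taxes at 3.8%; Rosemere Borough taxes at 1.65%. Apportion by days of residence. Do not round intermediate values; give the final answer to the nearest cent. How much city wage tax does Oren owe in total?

Wintermere Shire, January 1 – June 2, 2026: 153 days → €36,000 × 3.8% × 153/365 = €573.4356
Rosemere Borough, June 3 – December 31, 2026: 212 days → €36,000 × 1.65% × 212/365 = €345.0082
Total = €918.4438

€918.44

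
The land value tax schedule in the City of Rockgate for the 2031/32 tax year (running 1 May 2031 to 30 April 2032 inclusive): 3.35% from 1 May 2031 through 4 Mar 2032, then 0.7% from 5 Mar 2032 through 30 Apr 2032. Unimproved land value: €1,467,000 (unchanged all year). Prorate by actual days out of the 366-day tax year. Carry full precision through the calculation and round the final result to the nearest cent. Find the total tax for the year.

1 May 2031 – 4 Mar 2032: 309 days at 3.35% → €1,467,000 × 3.35% × 309/366 = €41,490.8484
5 Mar – 30 Apr 2032: 57 days at 0.7% → €1,467,000 × 0.7% × 57/366 = €1,599.2705
Total = €43,090.1189

€43,090.12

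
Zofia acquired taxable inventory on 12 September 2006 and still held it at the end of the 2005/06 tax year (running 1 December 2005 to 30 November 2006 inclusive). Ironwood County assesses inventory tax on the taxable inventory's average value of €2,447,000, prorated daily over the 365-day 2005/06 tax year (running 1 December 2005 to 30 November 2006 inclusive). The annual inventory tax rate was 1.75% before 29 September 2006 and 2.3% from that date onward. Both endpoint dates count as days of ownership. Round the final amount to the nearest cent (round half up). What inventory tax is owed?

12 September – 28 September 2006: 17 days at 1.75% → €2,447,000 × 1.75% × 17/365 = €1,994.4726
29 September – 30 November 2006: 63 days at 2.3% → €2,447,000 × 2.3% × 63/365 = €9,714.2548
Total = €11,708.7274

€11,708.73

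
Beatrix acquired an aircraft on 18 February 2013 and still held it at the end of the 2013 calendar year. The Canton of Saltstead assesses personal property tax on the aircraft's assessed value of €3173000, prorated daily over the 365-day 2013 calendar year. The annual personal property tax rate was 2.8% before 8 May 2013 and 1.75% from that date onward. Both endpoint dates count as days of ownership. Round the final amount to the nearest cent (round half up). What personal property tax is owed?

18 February – 7 May 2013: 79 days at 2.8% → €3173000 × 2.8% × 79/365 = €19229.2493
8 May – 31 December 2013: 238 days at 1.75% → €3173000 × 1.75% × 238/365 = €36206.9726
Total = €55436.2219

€55436.22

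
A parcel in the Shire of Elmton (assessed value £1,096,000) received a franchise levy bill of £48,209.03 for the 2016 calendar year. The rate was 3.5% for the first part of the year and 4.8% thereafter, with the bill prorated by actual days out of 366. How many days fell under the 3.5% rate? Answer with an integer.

Let d = days at the first rate; then 366 − d days at the second rate.
£1,096,000 × [3.5%·d + 4.8%·(366−d)] / 366 = £48,209.03
Solving gives d = 113, so the new rate took effect on 23 Apr 2016.

113 days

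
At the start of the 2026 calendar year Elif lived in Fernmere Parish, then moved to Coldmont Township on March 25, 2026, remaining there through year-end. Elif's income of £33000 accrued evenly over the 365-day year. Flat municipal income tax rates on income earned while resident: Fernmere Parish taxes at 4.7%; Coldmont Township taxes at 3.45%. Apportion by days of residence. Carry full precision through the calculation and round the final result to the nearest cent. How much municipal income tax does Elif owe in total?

Fernmere Parish, January 1 – March 24, 2026: 83 days → £33000 × 4.7% × 83/365 = £352.6932
Coldmont Township, March 25 – December 31, 2026: 282 days → £33000 × 3.45% × 282/365 = £879.6082
Total = £1232.3014

£1232.30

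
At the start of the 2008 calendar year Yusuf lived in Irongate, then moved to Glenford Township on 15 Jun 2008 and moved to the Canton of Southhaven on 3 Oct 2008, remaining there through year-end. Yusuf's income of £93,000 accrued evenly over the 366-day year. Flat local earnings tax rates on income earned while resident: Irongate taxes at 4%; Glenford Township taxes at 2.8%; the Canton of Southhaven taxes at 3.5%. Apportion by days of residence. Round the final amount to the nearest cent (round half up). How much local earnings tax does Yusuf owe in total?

Irongate, 1 Jan – 14 Jun 2008: 166 days → £93,000 × 4% × 166/366 = £1,687.2131
Glenford Township, 15 Jun – 2 Oct 2008: 110 days → £93,000 × 2.8% × 110/366 = £782.6230
The Canton of Southhaven, 3 Oct – 31 Dec 2008: 90 days → £93,000 × 3.5% × 90/366 = £800.4098
Total = £3,270.2459

£3,270.25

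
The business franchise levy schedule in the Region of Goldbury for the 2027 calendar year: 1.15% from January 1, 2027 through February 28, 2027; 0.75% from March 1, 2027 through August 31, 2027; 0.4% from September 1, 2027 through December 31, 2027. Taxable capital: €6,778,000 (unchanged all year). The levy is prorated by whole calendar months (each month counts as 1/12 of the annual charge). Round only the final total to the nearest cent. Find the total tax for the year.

€47,446.00

January 1 – February 28, 2027: 2 months at 1.15% → €6,778,000 × 1.15% × 2/12 = €12,991.1667
March 1 – August 31, 2027: 6 months at 0.75% → €6,778,000 × 0.75% × 6/12 = €25,417.5000
September 1 – December 31, 2027: 4 months at 0.4% → €6,778,000 × 0.4% × 4/12 = €9,037.3333
Total = €47,446.0000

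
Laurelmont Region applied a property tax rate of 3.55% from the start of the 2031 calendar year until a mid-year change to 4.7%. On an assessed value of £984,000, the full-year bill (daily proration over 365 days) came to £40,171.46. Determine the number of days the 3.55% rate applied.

196 days

Let d = days at the first rate; then 365 − d days at the second rate.
£984,000 × [3.55%·d + 4.7%·(365−d)] / 365 = £40,171.46
Solving gives d = 196, so the new rate took effect on July 16, 2031.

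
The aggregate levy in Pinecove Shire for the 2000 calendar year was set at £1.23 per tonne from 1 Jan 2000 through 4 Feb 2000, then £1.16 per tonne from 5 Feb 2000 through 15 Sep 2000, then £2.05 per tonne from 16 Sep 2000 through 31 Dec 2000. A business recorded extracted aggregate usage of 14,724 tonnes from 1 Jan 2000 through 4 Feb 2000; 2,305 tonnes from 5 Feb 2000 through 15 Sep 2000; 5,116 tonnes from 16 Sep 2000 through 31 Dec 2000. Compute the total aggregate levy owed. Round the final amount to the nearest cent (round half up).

1 Jan – 4 Feb 2000: 14,724 tonnes at £1.23/tonne → £18,110.52
5 Feb – 15 Sep 2000: 2,305 tonnes at £1.16/tonne → £2,673.80
16 Sep – 31 Dec 2000: 5,116 tonnes at £2.05/tonne → £10,487.80

£31,272.12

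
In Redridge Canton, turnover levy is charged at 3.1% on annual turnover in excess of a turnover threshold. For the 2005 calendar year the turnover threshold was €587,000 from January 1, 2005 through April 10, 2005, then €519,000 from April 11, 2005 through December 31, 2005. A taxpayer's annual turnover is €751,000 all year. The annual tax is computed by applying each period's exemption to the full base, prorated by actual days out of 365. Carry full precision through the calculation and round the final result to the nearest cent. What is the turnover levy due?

€6,614.47

January 1 – April 10, 2005: 100 days, exemption €587,000 → (€751,000 − €587,000) × 3.1% × 100/365 = €1,392.8767
April 11 – December 31, 2005: 265 days, exemption €519,000 → (€751,000 − €519,000) × 3.1% × 265/365 = €5,221.5890
Total = €6,614.4658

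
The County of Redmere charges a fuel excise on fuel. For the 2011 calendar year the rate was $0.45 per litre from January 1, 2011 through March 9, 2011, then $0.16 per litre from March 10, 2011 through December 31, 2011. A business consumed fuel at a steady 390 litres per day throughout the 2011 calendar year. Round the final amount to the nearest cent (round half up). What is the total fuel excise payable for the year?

$30,466.80

January 1 – March 9, 2011: 68 days × 390 litres/day = 26,520 litres at $0.45/litre → $11,934.00
March 10 – December 31, 2011: 297 days × 390 litres/day = 115,830 litres at $0.16/litre → $18,532.80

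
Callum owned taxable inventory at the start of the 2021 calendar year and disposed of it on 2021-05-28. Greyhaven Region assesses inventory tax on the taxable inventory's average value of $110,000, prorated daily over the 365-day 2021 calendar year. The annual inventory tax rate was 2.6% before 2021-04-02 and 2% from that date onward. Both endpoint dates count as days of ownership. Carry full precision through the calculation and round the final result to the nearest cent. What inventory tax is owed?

2021-01-01 to 2021-04-01: 91 days at 2.6% → $110,000 × 2.6% × 91/365 = $713.0411
2021-04-02 to 2021-05-28: 57 days at 2% → $110,000 × 2% × 57/365 = $343.5616
Total = $1,056.6027

$1,056.60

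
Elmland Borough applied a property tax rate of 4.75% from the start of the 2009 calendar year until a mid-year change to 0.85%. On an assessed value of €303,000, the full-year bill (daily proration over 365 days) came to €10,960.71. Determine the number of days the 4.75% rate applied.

Let d = days at the first rate; then 365 − d days at the second rate.
€303,000 × [4.75%·d + 0.85%·(365−d)] / 365 = €10,960.71
Solving gives d = 259, so the new rate took effect on 17 Sep 2009.

259 days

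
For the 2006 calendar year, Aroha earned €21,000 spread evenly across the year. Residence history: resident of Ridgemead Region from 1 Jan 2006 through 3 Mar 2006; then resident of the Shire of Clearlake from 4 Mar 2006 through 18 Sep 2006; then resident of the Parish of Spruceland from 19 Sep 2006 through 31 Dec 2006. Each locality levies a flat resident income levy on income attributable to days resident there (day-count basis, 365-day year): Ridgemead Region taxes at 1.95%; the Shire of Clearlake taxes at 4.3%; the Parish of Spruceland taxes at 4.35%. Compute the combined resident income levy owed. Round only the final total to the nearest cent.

Ridgemead Region, 1 Jan – 3 Mar 2006: 62 days → €21,000 × 1.95% × 62/365 = €69.5589
The Shire of Clearlake, 4 Mar – 18 Sep 2006: 199 days → €21,000 × 4.3% × 199/365 = €492.3205
The Parish of Spruceland, 19 Sep – 31 Dec 2006: 104 days → €21,000 × 4.35% × 104/365 = €260.2849
Total = €822.1644

€822.16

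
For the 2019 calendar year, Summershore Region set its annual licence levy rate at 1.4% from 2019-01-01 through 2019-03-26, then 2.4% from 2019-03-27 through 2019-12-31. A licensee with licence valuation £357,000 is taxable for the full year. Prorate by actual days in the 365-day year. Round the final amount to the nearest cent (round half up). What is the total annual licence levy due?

2019-01-01 to 2019-03-26: 85 days at 1.4% → £357,000 × 1.4% × 85/365 = £1,163.9178
2019-03-27 to 2019-12-31: 280 days at 2.4% → £357,000 × 2.4% × 280/365 = £6,572.7123
Total = £7,736.6301

£7,736.63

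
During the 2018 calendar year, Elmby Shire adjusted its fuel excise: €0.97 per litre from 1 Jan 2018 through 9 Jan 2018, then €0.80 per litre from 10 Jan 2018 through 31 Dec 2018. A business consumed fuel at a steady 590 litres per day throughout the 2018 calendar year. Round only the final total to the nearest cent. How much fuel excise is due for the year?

€173,182.70

1 Jan – 9 Jan 2018: 9 days × 590 litres/day = 5,310 litres at €0.97/litre → €5,150.70
10 Jan – 31 Dec 2018: 356 days × 590 litres/day = 210,040 litres at €0.80/litre → €168,032.00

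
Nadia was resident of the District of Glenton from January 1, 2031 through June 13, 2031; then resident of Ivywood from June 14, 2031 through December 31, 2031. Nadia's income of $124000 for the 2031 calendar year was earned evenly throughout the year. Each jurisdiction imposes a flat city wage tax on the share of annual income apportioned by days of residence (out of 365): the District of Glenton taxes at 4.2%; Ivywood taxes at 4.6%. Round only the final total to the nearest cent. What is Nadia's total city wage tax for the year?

The District of Glenton, January 1 – June 13, 2031: 164 days → $124000 × 4.2% × 164/365 = $2340.0329
Ivywood, June 14 – December 31, 2031: 201 days → $124000 × 4.6% × 201/365 = $3141.1068
Total = $5481.1397

$5481.14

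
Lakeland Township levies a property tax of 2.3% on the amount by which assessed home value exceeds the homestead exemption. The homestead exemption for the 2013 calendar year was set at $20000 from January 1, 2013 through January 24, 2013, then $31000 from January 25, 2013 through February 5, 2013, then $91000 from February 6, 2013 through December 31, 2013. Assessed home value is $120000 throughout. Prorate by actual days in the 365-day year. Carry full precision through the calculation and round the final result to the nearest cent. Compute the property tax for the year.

January 1 – January 24, 2013: 24 days, exemption $20000 → ($120000 − $20000) × 2.3% × 24/365 = $151.2329
January 25 – February 5, 2013: 12 days, exemption $31000 → ($120000 − $31000) × 2.3% × 12/365 = $67.2986
February 6 – December 31, 2013: 329 days, exemption $91000 → ($120000 − $91000) × 2.3% × 329/365 = $601.2137
Total = $819.7452

$819.75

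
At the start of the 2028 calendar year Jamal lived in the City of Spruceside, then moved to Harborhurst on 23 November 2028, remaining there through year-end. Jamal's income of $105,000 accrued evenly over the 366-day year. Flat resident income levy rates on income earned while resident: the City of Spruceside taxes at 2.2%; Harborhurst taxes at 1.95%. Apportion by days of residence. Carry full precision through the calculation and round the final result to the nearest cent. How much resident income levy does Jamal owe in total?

$2,282.03

The City of Spruceside, 1 January – 22 November 2028: 327 days → $105,000 × 2.2% × 327/366 = $2,063.8525
Harborhurst, 23 November – 31 December 2028: 39 days → $105,000 × 1.95% × 39/366 = $218.1762
Total = $2,282.0287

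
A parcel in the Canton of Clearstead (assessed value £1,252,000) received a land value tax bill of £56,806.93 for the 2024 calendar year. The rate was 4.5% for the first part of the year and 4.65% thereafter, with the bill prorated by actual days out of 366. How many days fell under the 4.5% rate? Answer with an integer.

275 days

Let d = days at the first rate; then 366 − d days at the second rate.
£1,252,000 × [4.5%·d + 4.65%·(366−d)] / 366 = £56,806.93
Solving gives d = 275, so the new rate took effect on October 2, 2024.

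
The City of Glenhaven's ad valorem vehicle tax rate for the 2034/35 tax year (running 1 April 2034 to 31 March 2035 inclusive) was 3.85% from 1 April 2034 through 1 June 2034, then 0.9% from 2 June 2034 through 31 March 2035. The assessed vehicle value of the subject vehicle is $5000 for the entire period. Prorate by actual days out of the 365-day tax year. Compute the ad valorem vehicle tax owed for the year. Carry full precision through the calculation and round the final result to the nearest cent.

1 April – 1 June 2034: 62 days at 3.85% → $5000 × 3.85% × 62/365 = $32.6986
2 June 2034 – 31 March 2035: 303 days at 0.9% → $5000 × 0.9% × 303/365 = $37.3562
Total = $70.0548

$70.05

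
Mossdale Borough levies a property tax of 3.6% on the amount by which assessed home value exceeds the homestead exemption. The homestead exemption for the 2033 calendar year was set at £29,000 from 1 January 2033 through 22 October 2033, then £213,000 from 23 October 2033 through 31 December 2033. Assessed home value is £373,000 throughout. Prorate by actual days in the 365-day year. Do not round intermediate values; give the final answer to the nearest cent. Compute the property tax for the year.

1 January – 22 October 2033: 295 days, exemption £29,000 → (£373,000 − £29,000) × 3.6% × 295/365 = £10,008.9863
23 October – 31 December 2033: 70 days, exemption £213,000 → (£373,000 − £213,000) × 3.6% × 70/365 = £1,104.6575
Total = £11,113.6438

£11,113.64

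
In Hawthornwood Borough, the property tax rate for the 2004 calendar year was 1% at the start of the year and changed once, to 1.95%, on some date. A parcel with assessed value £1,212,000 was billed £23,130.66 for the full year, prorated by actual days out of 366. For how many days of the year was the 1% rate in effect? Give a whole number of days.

Let d = days at the first rate; then 366 − d days at the second rate.
£1,212,000 × [1%·d + 1.95%·(366−d)] / 366 = £23,130.66
Solving gives d = 16, so the new rate took effect on 17 January 2004.

16 days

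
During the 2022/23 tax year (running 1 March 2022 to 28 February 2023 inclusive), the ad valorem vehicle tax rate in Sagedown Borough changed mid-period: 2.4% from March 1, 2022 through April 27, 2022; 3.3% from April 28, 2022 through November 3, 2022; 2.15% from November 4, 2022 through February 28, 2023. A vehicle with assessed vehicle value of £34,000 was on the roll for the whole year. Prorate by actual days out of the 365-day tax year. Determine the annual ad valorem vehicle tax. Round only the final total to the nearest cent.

£948.04

March 1 – April 27, 2022: 58 days at 2.4% → £34,000 × 2.4% × 58/365 = £129.6658
April 28 – November 3, 2022: 190 days at 3.3% → £34,000 × 3.3% × 190/365 = £584.0548
November 4, 2022 – February 28, 2023: 117 days at 2.15% → £34,000 × 2.15% × 117/365 = £234.3205
Total = £948.0411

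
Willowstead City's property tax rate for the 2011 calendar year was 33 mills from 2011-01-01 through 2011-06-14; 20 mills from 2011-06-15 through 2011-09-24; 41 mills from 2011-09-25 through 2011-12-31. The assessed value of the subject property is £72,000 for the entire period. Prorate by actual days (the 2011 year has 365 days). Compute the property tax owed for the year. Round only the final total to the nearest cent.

£2,269.08

2011-01-01 to 2011-06-14: 165 days at 33 mills → £72,000 × 3.3% × 165/365 = £1,074.0822
2011-06-15 to 2011-09-24: 102 days at 20 mills → £72,000 × 2% × 102/365 = £402.4110
2011-09-25 to 2011-12-31: 98 days at 41 mills → £72,000 × 4.1% × 98/365 = £792.5918
Total = £2,269.0849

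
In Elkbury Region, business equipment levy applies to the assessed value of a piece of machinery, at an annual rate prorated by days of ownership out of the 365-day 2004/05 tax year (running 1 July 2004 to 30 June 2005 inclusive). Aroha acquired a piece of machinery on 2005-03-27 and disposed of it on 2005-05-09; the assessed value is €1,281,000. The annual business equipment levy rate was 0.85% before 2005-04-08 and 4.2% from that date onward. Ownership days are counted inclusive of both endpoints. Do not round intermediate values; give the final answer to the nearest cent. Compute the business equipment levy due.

2005-03-27 to 2005-04-07: 12 days at 0.85% → €1,281,000 × 0.85% × 12/365 = €357.9781
2005-04-08 to 2005-05-09: 32 days at 4.2% → €1,281,000 × 4.2% × 32/365 = €4,716.8877
Total = €5,074.8658

€5,074.87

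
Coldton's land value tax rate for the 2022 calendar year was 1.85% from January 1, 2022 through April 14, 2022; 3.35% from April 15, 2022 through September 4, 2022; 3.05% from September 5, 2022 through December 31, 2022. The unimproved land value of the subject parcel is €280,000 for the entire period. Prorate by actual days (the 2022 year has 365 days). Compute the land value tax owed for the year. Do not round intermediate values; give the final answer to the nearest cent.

January 1 – April 14, 2022: 104 days at 1.85% → €280,000 × 1.85% × 104/365 = €1,475.9452
April 15 – September 4, 2022: 143 days at 3.35% → €280,000 × 3.35% × 143/365 = €3,674.9041
September 5 – December 31, 2022: 118 days at 3.05% → €280,000 × 3.05% × 118/365 = €2,760.8767
Total = €7,911.7260

€7,911.73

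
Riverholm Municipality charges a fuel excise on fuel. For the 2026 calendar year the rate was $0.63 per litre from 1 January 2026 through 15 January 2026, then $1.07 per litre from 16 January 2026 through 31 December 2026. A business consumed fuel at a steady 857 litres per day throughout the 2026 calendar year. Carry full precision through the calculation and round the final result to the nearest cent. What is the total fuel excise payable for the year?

1 January – 15 January 2026: 15 days × 857 litres/day = 12,855 litres at $0.63/litre → $8,098.65
16 January – 31 December 2026: 350 days × 857 litres/day = 299,950 litres at $1.07/litre → $320,946.50

$329,045.15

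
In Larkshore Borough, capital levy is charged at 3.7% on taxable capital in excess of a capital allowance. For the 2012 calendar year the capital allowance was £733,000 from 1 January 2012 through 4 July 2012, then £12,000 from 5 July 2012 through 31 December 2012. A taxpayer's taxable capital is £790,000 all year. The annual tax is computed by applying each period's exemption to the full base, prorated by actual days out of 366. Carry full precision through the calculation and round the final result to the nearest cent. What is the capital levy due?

£15,228.84

1 January – 4 July 2012: 186 days, exemption £733,000 → (£790,000 − £733,000) × 3.7% × 186/366 = £1,071.7869
5 July – 31 December 2012: 180 days, exemption £12,000 → (£790,000 − £12,000) × 3.7% × 180/366 = £14,157.0492
Total = £15,228.8361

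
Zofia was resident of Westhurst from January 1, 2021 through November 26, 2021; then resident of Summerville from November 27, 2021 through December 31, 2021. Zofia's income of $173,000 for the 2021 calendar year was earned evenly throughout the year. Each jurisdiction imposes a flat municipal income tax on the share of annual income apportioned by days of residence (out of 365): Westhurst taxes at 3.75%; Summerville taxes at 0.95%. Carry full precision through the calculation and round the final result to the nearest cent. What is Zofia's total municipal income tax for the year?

Westhurst, January 1 – November 26, 2021: 330 days → $173,000 × 3.75% × 330/365 = $5,865.4110
Summerville, November 27 – December 31, 2021: 35 days → $173,000 × 0.95% × 35/365 = $157.5959
Total = $6,023.0068

$6,023.01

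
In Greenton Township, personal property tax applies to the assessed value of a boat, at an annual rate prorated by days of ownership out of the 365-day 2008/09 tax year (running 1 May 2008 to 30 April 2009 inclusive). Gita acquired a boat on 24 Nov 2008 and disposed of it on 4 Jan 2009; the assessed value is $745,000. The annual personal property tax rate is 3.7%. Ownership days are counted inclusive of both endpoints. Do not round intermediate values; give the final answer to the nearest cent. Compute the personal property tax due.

Days held (24 Nov 2008 – 4 Jan 2009): 42 out of 365
Tax = $745,000 × 3.7% × 42/365 = $3,171.8630

$3,171.86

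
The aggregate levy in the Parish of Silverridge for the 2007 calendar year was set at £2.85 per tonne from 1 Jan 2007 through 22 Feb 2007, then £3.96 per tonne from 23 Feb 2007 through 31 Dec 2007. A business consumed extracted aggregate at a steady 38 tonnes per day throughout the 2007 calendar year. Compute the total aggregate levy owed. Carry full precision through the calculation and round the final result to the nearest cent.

1 Jan – 22 Feb 2007: 53 days × 38 tonnes/day = 2,014 tonnes at £2.85/tonne → £5739.90
23 Feb – 31 Dec 2007: 312 days × 38 tonnes/day = 11,856 tonnes at £3.96/tonne → £46949.76

£52689.66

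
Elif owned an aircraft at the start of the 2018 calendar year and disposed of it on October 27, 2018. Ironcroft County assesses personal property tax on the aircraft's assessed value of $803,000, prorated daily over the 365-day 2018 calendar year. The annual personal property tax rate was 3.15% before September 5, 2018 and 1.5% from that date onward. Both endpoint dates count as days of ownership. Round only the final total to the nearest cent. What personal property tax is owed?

January 1 – September 4, 2018: 247 days at 3.15% → $803,000 × 3.15% × 247/365 = $17,117.1000
September 5 – October 27, 2018: 53 days at 1.5% → $803,000 × 1.5% × 53/365 = $1,749.0000
Total = $18,866.1000

$18,866.10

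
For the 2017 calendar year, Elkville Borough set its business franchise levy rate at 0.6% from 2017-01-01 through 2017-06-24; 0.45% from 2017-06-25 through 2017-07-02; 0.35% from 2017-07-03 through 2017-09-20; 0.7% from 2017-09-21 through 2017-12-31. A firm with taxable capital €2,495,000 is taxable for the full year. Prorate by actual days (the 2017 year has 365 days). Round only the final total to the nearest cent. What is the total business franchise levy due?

€14,218.08

2017-01-01 to 2017-06-24: 175 days at 0.6% → €2,495,000 × 0.6% × 175/365 = €7,177.3973
2017-06-25 to 2017-07-02: 8 days at 0.45% → €2,495,000 × 0.45% × 8/365 = €246.0822
2017-07-03 to 2017-09-20: 80 days at 0.35% → €2,495,000 × 0.35% × 80/365 = €1,913.9726
2017-09-21 to 2017-12-31: 102 days at 0.7% → €2,495,000 × 0.7% × 102/365 = €4,880.6301
Total = €14,218.0822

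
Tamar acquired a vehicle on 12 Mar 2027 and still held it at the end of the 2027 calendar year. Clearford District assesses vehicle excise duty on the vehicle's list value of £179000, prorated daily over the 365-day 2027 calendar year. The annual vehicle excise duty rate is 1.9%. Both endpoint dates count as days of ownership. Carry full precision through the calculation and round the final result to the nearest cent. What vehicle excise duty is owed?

Days held (12 Mar – 31 Dec 2027): 295 out of 365
Tax = £179000 × 1.9% × 295/365 = £2748.7534

£2748.75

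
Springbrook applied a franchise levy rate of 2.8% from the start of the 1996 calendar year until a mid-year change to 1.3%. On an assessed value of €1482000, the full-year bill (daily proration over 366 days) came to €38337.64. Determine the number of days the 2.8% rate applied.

314 days

Let d = days at the first rate; then 366 − d days at the second rate.
€1482000 × [2.8%·d + 1.3%·(366−d)] / 366 = €38337.64
Solving gives d = 314, so the new rate took effect on 10 November 1996.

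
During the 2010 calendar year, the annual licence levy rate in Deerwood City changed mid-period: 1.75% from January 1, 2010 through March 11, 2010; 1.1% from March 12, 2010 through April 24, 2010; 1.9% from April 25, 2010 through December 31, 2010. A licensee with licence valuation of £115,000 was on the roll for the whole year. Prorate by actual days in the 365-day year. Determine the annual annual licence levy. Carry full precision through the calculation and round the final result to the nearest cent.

£2,041.01

January 1 – March 11, 2010: 70 days at 1.75% → £115,000 × 1.75% × 70/365 = £385.9589
March 12 – April 24, 2010: 44 days at 1.1% → £115,000 × 1.1% × 44/365 = £152.4932
April 25 – December 31, 2010: 251 days at 1.9% → £115,000 × 1.9% × 251/365 = £1,502.5616
Total = £2,041.0137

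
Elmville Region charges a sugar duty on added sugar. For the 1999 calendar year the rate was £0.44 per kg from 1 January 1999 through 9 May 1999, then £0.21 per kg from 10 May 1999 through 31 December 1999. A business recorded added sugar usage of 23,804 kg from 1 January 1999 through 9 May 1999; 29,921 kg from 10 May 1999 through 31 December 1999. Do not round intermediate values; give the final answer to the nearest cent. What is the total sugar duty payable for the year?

£16,757.17

1 January – 9 May 1999: 23,804 kg at £0.44/kg → £10,473.76
10 May – 31 December 1999: 29,921 kg at £0.21/kg → £6,283.41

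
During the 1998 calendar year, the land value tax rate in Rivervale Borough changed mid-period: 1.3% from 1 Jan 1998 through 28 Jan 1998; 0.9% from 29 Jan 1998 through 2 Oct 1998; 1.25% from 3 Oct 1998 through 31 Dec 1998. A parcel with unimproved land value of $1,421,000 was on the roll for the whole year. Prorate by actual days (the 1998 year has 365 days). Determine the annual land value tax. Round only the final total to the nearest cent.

$14,451.38

1 Jan – 28 Jan 1998: 28 days at 1.3% → $1,421,000 × 1.3% × 28/365 = $1,417.1068
29 Jan – 2 Oct 1998: 247 days at 0.9% → $1,421,000 × 0.9% × 247/365 = $8,654.4740
3 Oct – 31 Dec 1998: 90 days at 1.25% → $1,421,000 × 1.25% × 90/365 = $4,379.7945
Total = $14,451.3753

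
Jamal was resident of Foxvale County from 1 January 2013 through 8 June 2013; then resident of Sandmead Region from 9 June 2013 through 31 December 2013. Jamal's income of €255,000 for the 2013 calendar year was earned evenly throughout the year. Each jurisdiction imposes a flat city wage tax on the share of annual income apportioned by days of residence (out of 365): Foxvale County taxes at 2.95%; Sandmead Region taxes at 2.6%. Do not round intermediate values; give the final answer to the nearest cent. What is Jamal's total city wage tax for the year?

€7,018.79

Foxvale County, 1 January – 8 June 2013: 159 days → €255,000 × 2.95% × 159/365 = €3,276.9247
Sandmead Region, 9 June – 31 December 2013: 206 days → €255,000 × 2.6% × 206/365 = €3,741.8630
Total = €7,018.7877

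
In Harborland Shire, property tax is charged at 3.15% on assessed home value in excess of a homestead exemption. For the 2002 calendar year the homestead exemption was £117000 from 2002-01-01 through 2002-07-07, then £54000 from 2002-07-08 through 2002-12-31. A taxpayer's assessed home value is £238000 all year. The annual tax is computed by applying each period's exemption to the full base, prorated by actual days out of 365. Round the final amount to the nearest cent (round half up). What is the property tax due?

£4773.85

2002-01-01 to 2002-07-07: 188 days, exemption £117000 → (£238000 − £117000) × 3.15% × 188/365 = £1963.1836
2002-07-08 to 2002-12-31: 177 days, exemption £54000 → (£238000 − £54000) × 3.15% × 177/365 = £2810.6630
Total = £4773.8466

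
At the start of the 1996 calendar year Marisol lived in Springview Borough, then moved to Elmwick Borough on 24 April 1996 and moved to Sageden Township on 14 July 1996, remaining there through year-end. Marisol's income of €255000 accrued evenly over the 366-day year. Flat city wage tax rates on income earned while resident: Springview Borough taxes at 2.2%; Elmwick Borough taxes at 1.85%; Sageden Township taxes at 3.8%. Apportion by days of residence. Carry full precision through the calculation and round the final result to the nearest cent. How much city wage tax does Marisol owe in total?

Springview Borough, 1 January – 23 April 1996: 114 days → €255000 × 2.2% × 114/366 = €1747.3770
Elmwick Borough, 24 April – 13 July 1996: 81 days → €255000 × 1.85% × 81/366 = €1044.0369
Sageden Township, 14 July – 31 December 1996: 171 days → €255000 × 3.8% × 171/366 = €4527.2951
Total = €7318.7090

€7318.71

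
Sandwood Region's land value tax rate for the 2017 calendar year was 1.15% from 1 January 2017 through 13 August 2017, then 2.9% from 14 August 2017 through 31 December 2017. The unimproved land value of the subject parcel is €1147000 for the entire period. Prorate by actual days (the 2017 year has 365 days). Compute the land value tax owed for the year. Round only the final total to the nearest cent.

€20889.54

1 January – 13 August 2017: 225 days at 1.15% → €1147000 × 1.15% × 225/365 = €8131.1301
14 August – 31 December 2017: 140 days at 2.9% → €1147000 × 2.9% × 140/365 = €12758.4110
Total = €20889.5411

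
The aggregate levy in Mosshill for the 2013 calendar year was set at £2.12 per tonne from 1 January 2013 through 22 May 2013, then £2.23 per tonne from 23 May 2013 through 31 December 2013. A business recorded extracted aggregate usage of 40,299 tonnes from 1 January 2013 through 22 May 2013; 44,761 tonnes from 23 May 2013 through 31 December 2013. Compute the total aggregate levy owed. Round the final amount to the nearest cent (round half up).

1 January – 22 May 2013: 40,299 tonnes at £2.12/tonne → £85,433.88
23 May – 31 December 2013: 44,761 tonnes at £2.23/tonne → £99,817.03

£185,250.91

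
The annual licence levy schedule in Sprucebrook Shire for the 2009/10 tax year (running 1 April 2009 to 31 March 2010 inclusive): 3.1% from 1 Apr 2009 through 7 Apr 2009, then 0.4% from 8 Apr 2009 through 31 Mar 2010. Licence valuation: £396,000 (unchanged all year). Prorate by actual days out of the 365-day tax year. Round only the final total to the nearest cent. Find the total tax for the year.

1 Apr – 7 Apr 2009: 7 days at 3.1% → £396,000 × 3.1% × 7/365 = £235.4301
8 Apr 2009 – 31 Mar 2010: 358 days at 0.4% → £396,000 × 0.4% × 358/365 = £1,553.6219
Total = £1,789.0521

£1,789.05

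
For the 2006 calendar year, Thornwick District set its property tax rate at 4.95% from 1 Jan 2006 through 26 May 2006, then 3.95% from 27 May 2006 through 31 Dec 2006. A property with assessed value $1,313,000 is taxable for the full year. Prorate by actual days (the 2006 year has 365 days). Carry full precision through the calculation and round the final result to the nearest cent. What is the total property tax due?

1 Jan – 26 May 2006: 146 days at 4.95% → $1,313,000 × 4.95% × 146/365 = $25,997.4000
27 May – 31 Dec 2006: 219 days at 3.95% → $1,313,000 × 3.95% × 219/365 = $31,118.1000
Total = $57,115.5000

$57,115.50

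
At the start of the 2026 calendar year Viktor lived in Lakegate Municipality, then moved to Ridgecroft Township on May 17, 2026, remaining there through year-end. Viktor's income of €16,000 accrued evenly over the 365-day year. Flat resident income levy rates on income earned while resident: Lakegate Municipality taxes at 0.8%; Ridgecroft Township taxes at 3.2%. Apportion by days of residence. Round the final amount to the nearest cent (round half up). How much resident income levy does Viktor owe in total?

€368.92

Lakegate Municipality, January 1 – May 16, 2026: 136 days → €16,000 × 0.8% × 136/365 = €47.6932
Ridgecroft Township, May 17 – December 31, 2026: 229 days → €16,000 × 3.2% × 229/365 = €321.2274
Total = €368.9205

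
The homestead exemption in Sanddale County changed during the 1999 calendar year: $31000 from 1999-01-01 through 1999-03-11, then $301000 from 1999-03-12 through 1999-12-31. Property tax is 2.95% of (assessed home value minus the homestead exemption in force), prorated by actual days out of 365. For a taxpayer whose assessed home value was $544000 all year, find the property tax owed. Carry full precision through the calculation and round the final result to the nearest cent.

1999-01-01 to 1999-03-11: 70 days, exemption $31000 → ($544000 − $31000) × 2.95% × 70/365 = $2902.3151
1999-03-12 to 1999-12-31: 295 days, exemption $301000 → ($544000 − $301000) × 2.95% × 295/365 = $5793.7192
Total = $8696.0342

$8696.03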